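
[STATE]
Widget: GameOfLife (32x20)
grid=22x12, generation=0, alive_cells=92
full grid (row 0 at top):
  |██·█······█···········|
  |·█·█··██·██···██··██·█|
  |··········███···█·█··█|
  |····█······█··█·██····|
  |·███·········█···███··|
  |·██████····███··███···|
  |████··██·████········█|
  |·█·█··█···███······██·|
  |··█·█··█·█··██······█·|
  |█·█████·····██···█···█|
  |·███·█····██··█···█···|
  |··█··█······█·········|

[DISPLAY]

Gen: 0                          
██·█······█···········          
·█·█··██·██···██··██·█          
··········███···█·█··█          
····█······█··█·██····          
·███·········█···███··          
·██████····███··███···          
████··██·████········█          
·█·█··█···███······██·          
··█·█··█·█··██······█·          
█·█████·····██···█···█          
·███·█····██··█···█···          
··█··█······█·········          
                                
                                
                                
                                
                                
                                
                                


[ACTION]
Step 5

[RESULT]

Gen: 5                          
········███·█·········          
·██····█·····█········          
█··█····█····█····█···          
·█·██·███···█···█·····          
··█·██··█··█·····█·██·          
····█········█·█····█·          
·····█····█·██··█···█·          
·······██········█···█          
·········██·········█·          
·········█·█········█·          
··██·····█·█··········          
··██··················          
                                
                                
                                
                                
                                
                                
                                


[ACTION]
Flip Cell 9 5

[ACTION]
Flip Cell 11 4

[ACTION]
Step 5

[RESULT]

Gen: 10                         
·█····█····█··········          
█···███·····█·········          
█··············█······          
██·█·██·█···█·█·█·····          
██·██·██··█··███··█·█·          
···██······██·█····█··          
··██······█·████······          
·············██████···          
··········█·███·······          
··········█···········          
······················          
······················          
                                
                                
                                
                                
                                
                                
                                


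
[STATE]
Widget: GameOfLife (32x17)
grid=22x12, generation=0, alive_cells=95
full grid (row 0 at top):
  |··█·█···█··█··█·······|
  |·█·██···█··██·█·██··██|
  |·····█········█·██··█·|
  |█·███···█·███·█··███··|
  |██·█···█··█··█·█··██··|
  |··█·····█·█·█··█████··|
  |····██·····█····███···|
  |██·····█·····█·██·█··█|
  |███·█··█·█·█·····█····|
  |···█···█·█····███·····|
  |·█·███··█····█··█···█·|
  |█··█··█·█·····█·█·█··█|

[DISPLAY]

Gen: 0                          
··█·█···█··█··█·······          
·█·██···█··██·█·██··██          
·····█········█·██··█·          
█·███···█·███·█··███··          
██·█···█··█··█·█··██··          
··█·····█·█·█··█████··          
····██·····█····███···          
██·····█·····█·██·█··█          
███·█··█·█·█·····█····          
···█···█·█····███·····          
·█·███··█····█··█···█·          
█··█··█·█·····█·█·█··█          
                                
                                
                                
                                


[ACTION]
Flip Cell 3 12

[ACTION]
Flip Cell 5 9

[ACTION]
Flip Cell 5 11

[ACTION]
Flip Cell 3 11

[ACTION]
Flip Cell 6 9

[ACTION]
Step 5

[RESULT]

Gen: 5                          
··············█·······          
██····█········█····█·          
██···········███···█·█          
██····█·█······█···██·          
█··█·█████·····███····          
█·█··██·██············          
█·█···········██·█····          
█·█·██······██··██····          
···██·········█·█·█···          
····███···············          
····█·██·█············          
·········█············          
                                
                                
                                
                                


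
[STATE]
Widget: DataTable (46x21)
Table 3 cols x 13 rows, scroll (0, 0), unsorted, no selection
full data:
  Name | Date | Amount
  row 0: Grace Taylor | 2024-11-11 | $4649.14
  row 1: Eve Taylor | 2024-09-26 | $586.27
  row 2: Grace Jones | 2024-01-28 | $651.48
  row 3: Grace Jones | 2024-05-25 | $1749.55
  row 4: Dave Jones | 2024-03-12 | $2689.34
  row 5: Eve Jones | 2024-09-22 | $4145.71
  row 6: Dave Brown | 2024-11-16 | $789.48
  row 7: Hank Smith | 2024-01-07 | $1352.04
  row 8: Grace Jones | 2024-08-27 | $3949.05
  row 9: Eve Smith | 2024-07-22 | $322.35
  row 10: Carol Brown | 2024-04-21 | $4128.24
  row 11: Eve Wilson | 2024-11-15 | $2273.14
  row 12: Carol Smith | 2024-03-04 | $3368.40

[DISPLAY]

Name        │Date      │Amount                
────────────┼──────────┼────────              
Grace Taylor│2024-11-11│$4649.14              
Eve Taylor  │2024-09-26│$586.27               
Grace Jones │2024-01-28│$651.48               
Grace Jones │2024-05-25│$1749.55              
Dave Jones  │2024-03-12│$2689.34              
Eve Jones   │2024-09-22│$4145.71              
Dave Brown  │2024-11-16│$789.48               
Hank Smith  │2024-01-07│$1352.04              
Grace Jones │2024-08-27│$3949.05              
Eve Smith   │2024-07-22│$322.35               
Carol Brown │2024-04-21│$4128.24              
Eve Wilson  │2024-11-15│$2273.14              
Carol Smith │2024-03-04│$3368.40              
                                              
                                              
                                              
                                              
                                              
                                              


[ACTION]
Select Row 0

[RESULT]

Name        │Date      │Amount                
────────────┼──────────┼────────              
>race Taylor│2024-11-11│$4649.14              
Eve Taylor  │2024-09-26│$586.27               
Grace Jones │2024-01-28│$651.48               
Grace Jones │2024-05-25│$1749.55              
Dave Jones  │2024-03-12│$2689.34              
Eve Jones   │2024-09-22│$4145.71              
Dave Brown  │2024-11-16│$789.48               
Hank Smith  │2024-01-07│$1352.04              
Grace Jones │2024-08-27│$3949.05              
Eve Smith   │2024-07-22│$322.35               
Carol Brown │2024-04-21│$4128.24              
Eve Wilson  │2024-11-15│$2273.14              
Carol Smith │2024-03-04│$3368.40              
                                              
                                              
                                              
                                              
                                              
                                              


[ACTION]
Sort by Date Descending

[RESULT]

Name        │Date     ▼│Amount                
────────────┼──────────┼────────              
>ave Brown  │2024-11-16│$789.48               
Eve Wilson  │2024-11-15│$2273.14              
Grace Taylor│2024-11-11│$4649.14              
Eve Taylor  │2024-09-26│$586.27               
Eve Jones   │2024-09-22│$4145.71              
Grace Jones │2024-08-27│$3949.05              
Eve Smith   │2024-07-22│$322.35               
Grace Jones │2024-05-25│$1749.55              
Carol Brown │2024-04-21│$4128.24              
Dave Jones  │2024-03-12│$2689.34              
Carol Smith │2024-03-04│$3368.40              
Grace Jones │2024-01-28│$651.48               
Hank Smith  │2024-01-07│$1352.04              
                                              
                                              
                                              
                                              
                                              
                                              


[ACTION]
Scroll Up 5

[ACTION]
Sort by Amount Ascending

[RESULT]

Name        │Date      │Amount ▲              
────────────┼──────────┼────────              
>ve Smith   │2024-07-22│$322.35               
Eve Taylor  │2024-09-26│$586.27               
Grace Jones │2024-01-28│$651.48               
Dave Brown  │2024-11-16│$789.48               
Hank Smith  │2024-01-07│$1352.04              
Grace Jones │2024-05-25│$1749.55              
Eve Wilson  │2024-11-15│$2273.14              
Dave Jones  │2024-03-12│$2689.34              
Carol Smith │2024-03-04│$3368.40              
Grace Jones │2024-08-27│$3949.05              
Carol Brown │2024-04-21│$4128.24              
Eve Jones   │2024-09-22│$4145.71              
Grace Taylor│2024-11-11│$4649.14              
                                              
                                              
                                              
                                              
                                              
                                              


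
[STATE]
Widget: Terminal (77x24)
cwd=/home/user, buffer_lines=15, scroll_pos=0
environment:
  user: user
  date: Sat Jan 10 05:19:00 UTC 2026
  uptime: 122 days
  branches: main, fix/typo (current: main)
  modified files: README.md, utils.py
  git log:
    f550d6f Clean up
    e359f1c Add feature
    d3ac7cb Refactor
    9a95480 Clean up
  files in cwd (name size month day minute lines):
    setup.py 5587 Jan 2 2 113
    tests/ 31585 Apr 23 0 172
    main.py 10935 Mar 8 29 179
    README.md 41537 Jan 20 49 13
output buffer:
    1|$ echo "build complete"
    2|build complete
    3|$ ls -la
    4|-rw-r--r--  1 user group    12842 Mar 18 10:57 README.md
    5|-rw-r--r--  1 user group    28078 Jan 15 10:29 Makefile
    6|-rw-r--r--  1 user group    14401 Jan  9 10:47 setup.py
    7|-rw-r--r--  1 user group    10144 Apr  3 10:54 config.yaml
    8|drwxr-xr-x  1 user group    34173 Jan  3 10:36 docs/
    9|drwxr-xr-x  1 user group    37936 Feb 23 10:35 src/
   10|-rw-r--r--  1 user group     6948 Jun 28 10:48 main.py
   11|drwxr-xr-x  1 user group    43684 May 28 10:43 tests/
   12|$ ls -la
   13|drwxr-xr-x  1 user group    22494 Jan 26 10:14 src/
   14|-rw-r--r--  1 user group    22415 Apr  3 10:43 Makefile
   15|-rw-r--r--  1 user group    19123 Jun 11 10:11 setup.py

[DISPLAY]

$ echo "build complete"                                                      
build complete                                                               
$ ls -la                                                                     
-rw-r--r--  1 user group    12842 Mar 18 10:57 README.md                     
-rw-r--r--  1 user group    28078 Jan 15 10:29 Makefile                      
-rw-r--r--  1 user group    14401 Jan  9 10:47 setup.py                      
-rw-r--r--  1 user group    10144 Apr  3 10:54 config.yaml                   
drwxr-xr-x  1 user group    34173 Jan  3 10:36 docs/                         
drwxr-xr-x  1 user group    37936 Feb 23 10:35 src/                          
-rw-r--r--  1 user group     6948 Jun 28 10:48 main.py                       
drwxr-xr-x  1 user group    43684 May 28 10:43 tests/                        
$ ls -la                                                                     
drwxr-xr-x  1 user group    22494 Jan 26 10:14 src/                          
-rw-r--r--  1 user group    22415 Apr  3 10:43 Makefile                      
-rw-r--r--  1 user group    19123 Jun 11 10:11 setup.py                      
$ █                                                                          
                                                                             
                                                                             
                                                                             
                                                                             
                                                                             
                                                                             
                                                                             
                                                                             


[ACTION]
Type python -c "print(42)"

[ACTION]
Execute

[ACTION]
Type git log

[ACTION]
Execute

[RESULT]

$ echo "build complete"                                                      
build complete                                                               
$ ls -la                                                                     
-rw-r--r--  1 user group    12842 Mar 18 10:57 README.md                     
-rw-r--r--  1 user group    28078 Jan 15 10:29 Makefile                      
-rw-r--r--  1 user group    14401 Jan  9 10:47 setup.py                      
-rw-r--r--  1 user group    10144 Apr  3 10:54 config.yaml                   
drwxr-xr-x  1 user group    34173 Jan  3 10:36 docs/                         
drwxr-xr-x  1 user group    37936 Feb 23 10:35 src/                          
-rw-r--r--  1 user group     6948 Jun 28 10:48 main.py                       
drwxr-xr-x  1 user group    43684 May 28 10:43 tests/                        
$ ls -la                                                                     
drwxr-xr-x  1 user group    22494 Jan 26 10:14 src/                          
-rw-r--r--  1 user group    22415 Apr  3 10:43 Makefile                      
-rw-r--r--  1 user group    19123 Jun 11 10:11 setup.py                      
$ python -c "print(42)"                                                      
42                                                                           
$ git log                                                                    
f550d6f Clean up                                                             
e359f1c Add feature                                                          
d3ac7cb Refactor                                                             
9a95480 Clean up                                                             
$ █                                                                          
                                                                             


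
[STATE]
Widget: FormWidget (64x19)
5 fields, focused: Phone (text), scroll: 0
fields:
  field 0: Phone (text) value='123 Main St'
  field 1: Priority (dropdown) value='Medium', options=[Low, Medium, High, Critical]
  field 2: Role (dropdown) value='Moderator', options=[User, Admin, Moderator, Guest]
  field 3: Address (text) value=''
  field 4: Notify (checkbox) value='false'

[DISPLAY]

> Phone:      [123 Main St                                     ]
  Priority:   [Medium                                         ▼]
  Role:       [Moderator                                      ▼]
  Address:    [                                                ]
  Notify:     [ ]                                               
                                                                
                                                                
                                                                
                                                                
                                                                
                                                                
                                                                
                                                                
                                                                
                                                                
                                                                
                                                                
                                                                
                                                                


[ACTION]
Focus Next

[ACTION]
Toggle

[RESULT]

  Phone:      [123 Main St                                     ]
> Priority:   [Medium                                         ▼]
  Role:       [Moderator                                      ▼]
  Address:    [                                                ]
  Notify:     [ ]                                               
                                                                
                                                                
                                                                
                                                                
                                                                
                                                                
                                                                
                                                                
                                                                
                                                                
                                                                
                                                                
                                                                
                                                                


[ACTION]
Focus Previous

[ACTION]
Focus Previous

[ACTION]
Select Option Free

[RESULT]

  Phone:      [123 Main St                                     ]
  Priority:   [Medium                                         ▼]
  Role:       [Moderator                                      ▼]
  Address:    [                                                ]
> Notify:     [ ]                                               
                                                                
                                                                
                                                                
                                                                
                                                                
                                                                
                                                                
                                                                
                                                                
                                                                
                                                                
                                                                
                                                                
                                                                


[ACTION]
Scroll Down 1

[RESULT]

  Priority:   [Medium                                         ▼]
  Role:       [Moderator                                      ▼]
  Address:    [                                                ]
> Notify:     [ ]                                               
                                                                
                                                                
                                                                
                                                                
                                                                
                                                                
                                                                
                                                                
                                                                
                                                                
                                                                
                                                                
                                                                
                                                                
                                                                


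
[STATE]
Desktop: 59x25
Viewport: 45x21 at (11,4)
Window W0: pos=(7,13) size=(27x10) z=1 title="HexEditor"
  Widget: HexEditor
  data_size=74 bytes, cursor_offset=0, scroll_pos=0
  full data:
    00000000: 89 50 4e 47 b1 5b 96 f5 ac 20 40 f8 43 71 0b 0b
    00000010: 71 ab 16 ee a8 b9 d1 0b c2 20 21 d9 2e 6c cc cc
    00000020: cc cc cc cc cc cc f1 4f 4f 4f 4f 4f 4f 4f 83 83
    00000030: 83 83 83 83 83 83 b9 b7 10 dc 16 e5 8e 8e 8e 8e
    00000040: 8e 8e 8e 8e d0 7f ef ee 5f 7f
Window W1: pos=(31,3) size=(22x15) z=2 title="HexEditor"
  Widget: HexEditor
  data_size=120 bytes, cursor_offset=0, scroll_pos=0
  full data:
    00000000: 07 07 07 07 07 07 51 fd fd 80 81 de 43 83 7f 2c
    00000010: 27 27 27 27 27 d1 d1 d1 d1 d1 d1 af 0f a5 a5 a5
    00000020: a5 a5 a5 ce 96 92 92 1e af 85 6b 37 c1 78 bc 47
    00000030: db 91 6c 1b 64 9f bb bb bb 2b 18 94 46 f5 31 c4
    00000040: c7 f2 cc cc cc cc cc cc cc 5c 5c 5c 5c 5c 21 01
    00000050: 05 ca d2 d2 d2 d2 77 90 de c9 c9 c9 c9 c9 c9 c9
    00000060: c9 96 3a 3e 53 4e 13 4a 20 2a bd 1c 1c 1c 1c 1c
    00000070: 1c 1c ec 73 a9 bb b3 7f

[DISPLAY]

                    ┃ HexEditor          ┃   
                    ┠────────────────────┨   
                    ┃00000000  07 07 07 0┃   
                    ┃00000010  27 27 27 2┃   
                    ┃00000020  a5 a5 a5 c┃   
                    ┃00000030  db 91 6c 1┃   
                    ┃00000040  c7 f2 cc c┃   
                    ┃00000050  05 ca d2 d┃   
                    ┃00000060  c9 96 3a 3┃   
━━━━━━━━━━━━━━━━━━━━┃00000070  1c 1c ec 7┃   
xEditor             ┃                    ┃   
────────────────────┃                    ┃   
00000  89 50 4e 47 b┃                    ┃   
00010  71 ab 16 ee a┗━━━━━━━━━━━━━━━━━━━━┛   
00020  cc cc cc cc cc ┃                      
00030  83 83 83 83 83 ┃                      
00040  8e 8e 8e 8e d0 ┃                      
                      ┃                      
━━━━━━━━━━━━━━━━━━━━━━┛                      
                                             
                                             


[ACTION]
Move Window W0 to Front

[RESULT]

                    ┃ HexEditor          ┃   
                    ┠────────────────────┨   
                    ┃00000000  07 07 07 0┃   
                    ┃00000010  27 27 27 2┃   
                    ┃00000020  a5 a5 a5 c┃   
                    ┃00000030  db 91 6c 1┃   
                    ┃00000040  c7 f2 cc c┃   
                    ┃00000050  05 ca d2 d┃   
                    ┃00000060  c9 96 3a 3┃   
━━━━━━━━━━━━━━━━━━━━━━┓000070  1c 1c ec 7┃   
xEditor               ┃                  ┃   
──────────────────────┨                  ┃   
00000  89 50 4e 47 b1 ┃                  ┃   
00010  71 ab 16 ee a8 ┃━━━━━━━━━━━━━━━━━━┛   
00020  cc cc cc cc cc ┃                      
00030  83 83 83 83 83 ┃                      
00040  8e 8e 8e 8e d0 ┃                      
                      ┃                      
━━━━━━━━━━━━━━━━━━━━━━┛                      
                                             
                                             


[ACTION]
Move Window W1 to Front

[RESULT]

                    ┃ HexEditor          ┃   
                    ┠────────────────────┨   
                    ┃00000000  07 07 07 0┃   
                    ┃00000010  27 27 27 2┃   
                    ┃00000020  a5 a5 a5 c┃   
                    ┃00000030  db 91 6c 1┃   
                    ┃00000040  c7 f2 cc c┃   
                    ┃00000050  05 ca d2 d┃   
                    ┃00000060  c9 96 3a 3┃   
━━━━━━━━━━━━━━━━━━━━┃00000070  1c 1c ec 7┃   
xEditor             ┃                    ┃   
────────────────────┃                    ┃   
00000  89 50 4e 47 b┃                    ┃   
00010  71 ab 16 ee a┗━━━━━━━━━━━━━━━━━━━━┛   
00020  cc cc cc cc cc ┃                      
00030  83 83 83 83 83 ┃                      
00040  8e 8e 8e 8e d0 ┃                      
                      ┃                      
━━━━━━━━━━━━━━━━━━━━━━┛                      
                                             
                                             


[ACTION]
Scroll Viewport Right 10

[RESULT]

                 ┃ HexEditor          ┃      
                 ┠────────────────────┨      
                 ┃00000000  07 07 07 0┃      
                 ┃00000010  27 27 27 2┃      
                 ┃00000020  a5 a5 a5 c┃      
                 ┃00000030  db 91 6c 1┃      
                 ┃00000040  c7 f2 cc c┃      
                 ┃00000050  05 ca d2 d┃      
                 ┃00000060  c9 96 3a 3┃      
━━━━━━━━━━━━━━━━━┃00000070  1c 1c ec 7┃      
itor             ┃                    ┃      
─────────────────┃                    ┃      
00  89 50 4e 47 b┃                    ┃      
10  71 ab 16 ee a┗━━━━━━━━━━━━━━━━━━━━┛      
20  cc cc cc cc cc ┃                         
30  83 83 83 83 83 ┃                         
40  8e 8e 8e 8e d0 ┃                         
                   ┃                         
━━━━━━━━━━━━━━━━━━━┛                         
                                             
                                             


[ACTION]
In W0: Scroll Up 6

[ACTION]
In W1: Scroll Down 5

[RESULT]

                 ┃ HexEditor          ┃      
                 ┠────────────────────┨      
                 ┃00000050  05 ca d2 d┃      
                 ┃00000060  c9 96 3a 3┃      
                 ┃00000070  1c 1c ec 7┃      
                 ┃                    ┃      
                 ┃                    ┃      
                 ┃                    ┃      
                 ┃                    ┃      
━━━━━━━━━━━━━━━━━┃                    ┃      
itor             ┃                    ┃      
─────────────────┃                    ┃      
00  89 50 4e 47 b┃                    ┃      
10  71 ab 16 ee a┗━━━━━━━━━━━━━━━━━━━━┛      
20  cc cc cc cc cc ┃                         
30  83 83 83 83 83 ┃                         
40  8e 8e 8e 8e d0 ┃                         
                   ┃                         
━━━━━━━━━━━━━━━━━━━┛                         
                                             
                                             


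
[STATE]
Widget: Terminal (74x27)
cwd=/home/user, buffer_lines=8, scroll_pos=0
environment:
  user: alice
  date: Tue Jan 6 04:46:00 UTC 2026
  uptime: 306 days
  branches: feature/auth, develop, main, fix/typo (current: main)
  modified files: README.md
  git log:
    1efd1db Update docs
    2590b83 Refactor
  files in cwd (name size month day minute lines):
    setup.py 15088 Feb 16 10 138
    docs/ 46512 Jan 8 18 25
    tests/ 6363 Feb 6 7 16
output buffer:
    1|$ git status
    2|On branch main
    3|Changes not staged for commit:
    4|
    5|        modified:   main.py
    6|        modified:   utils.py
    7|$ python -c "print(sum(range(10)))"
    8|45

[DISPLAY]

$ git status                                                              
On branch main                                                            
Changes not staged for commit:                                            
                                                                          
        modified:   main.py                                               
        modified:   utils.py                                              
$ python -c "print(sum(range(10)))"                                       
45                                                                        
$ █                                                                       
                                                                          
                                                                          
                                                                          
                                                                          
                                                                          
                                                                          
                                                                          
                                                                          
                                                                          
                                                                          
                                                                          
                                                                          
                                                                          
                                                                          
                                                                          
                                                                          
                                                                          
                                                                          


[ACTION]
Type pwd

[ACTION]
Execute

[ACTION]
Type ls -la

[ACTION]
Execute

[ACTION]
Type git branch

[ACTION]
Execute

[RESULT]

$ git status                                                              
On branch main                                                            
Changes not staged for commit:                                            
                                                                          
        modified:   main.py                                               
        modified:   utils.py                                              
$ python -c "print(sum(range(10)))"                                       
45                                                                        
$ pwd                                                                     
/home/user                                                                
$ ls -la                                                                  
-rw-r--r--  1 alice group    15088 Feb 16 10:10 setup.py                  
drwxr-xr-x  1 alice group    46512 Jan  8 10:18 docs/                     
drwxr-xr-x  1 alice group     6363 Feb  6 10:07 tests/                    
$ git branch                                                              
  feature/auth                                                            
  develop                                                                 
* main                                                                    
  fix/typo                                                                
$ █                                                                       
                                                                          
                                                                          
                                                                          
                                                                          
                                                                          
                                                                          
                                                                          


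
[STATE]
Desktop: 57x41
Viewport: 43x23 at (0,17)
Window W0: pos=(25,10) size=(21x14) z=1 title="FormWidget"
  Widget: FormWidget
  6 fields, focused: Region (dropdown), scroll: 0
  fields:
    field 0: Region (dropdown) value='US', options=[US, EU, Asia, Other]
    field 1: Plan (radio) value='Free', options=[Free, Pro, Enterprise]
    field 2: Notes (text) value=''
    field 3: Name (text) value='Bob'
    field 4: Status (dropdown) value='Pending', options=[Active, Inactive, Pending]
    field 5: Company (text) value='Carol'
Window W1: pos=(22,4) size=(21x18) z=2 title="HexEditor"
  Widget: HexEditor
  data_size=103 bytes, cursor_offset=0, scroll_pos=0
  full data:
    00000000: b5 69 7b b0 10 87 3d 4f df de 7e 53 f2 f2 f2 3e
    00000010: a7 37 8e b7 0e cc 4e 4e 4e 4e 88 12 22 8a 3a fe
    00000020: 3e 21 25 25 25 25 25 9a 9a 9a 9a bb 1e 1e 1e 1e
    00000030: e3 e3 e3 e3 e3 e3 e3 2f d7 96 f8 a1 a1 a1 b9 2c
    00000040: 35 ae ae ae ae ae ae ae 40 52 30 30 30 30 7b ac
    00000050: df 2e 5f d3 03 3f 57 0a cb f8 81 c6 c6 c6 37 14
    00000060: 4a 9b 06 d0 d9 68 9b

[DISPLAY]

                      ┃                   ┃
                      ┃                   ┃
                      ┃                   ┃
                      ┃                   ┃
                      ┗━━━━━━━━━━━━━━━━━━━┛
                         ┃                 
                         ┗━━━━━━━━━━━━━━━━━
                                           
                                           
                                           
                                           
                                           
                                           
                                           
                                           
                                           
                                           
                                           
                                           
                                           
                                           
                                           
                                           


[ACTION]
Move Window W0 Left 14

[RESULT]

           ┃  Status: ┃                   ┃
           ┃  Company:┃                   ┃
           ┃          ┃                   ┃
           ┃          ┃                   ┃
           ┃          ┗━━━━━━━━━━━━━━━━━━━┛
           ┃                   ┃           
           ┗━━━━━━━━━━━━━━━━━━━┛           
                                           
                                           
                                           
                                           
                                           
                                           
                                           
                                           
                                           
                                           
                                           
                                           
                                           
                                           
                                           
                                           


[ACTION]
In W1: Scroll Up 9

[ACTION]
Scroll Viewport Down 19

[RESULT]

           ┃  Company:┃                   ┃
           ┃          ┃                   ┃
           ┃          ┃                   ┃
           ┃          ┗━━━━━━━━━━━━━━━━━━━┛
           ┃                   ┃           
           ┗━━━━━━━━━━━━━━━━━━━┛           
                                           
                                           
                                           
                                           
                                           
                                           
                                           
                                           
                                           
                                           
                                           
                                           
                                           
                                           
                                           
                                           
                                           


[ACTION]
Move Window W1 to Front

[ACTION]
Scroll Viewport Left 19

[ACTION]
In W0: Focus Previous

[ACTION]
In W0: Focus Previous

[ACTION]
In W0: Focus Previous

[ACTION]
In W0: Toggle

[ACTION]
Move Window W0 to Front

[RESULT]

           ┃  Company:    [Car]┃          ┃
           ┃                   ┃          ┃
           ┃                   ┃          ┃
           ┃                   ┃━━━━━━━━━━┛
           ┃                   ┃           
           ┗━━━━━━━━━━━━━━━━━━━┛           
                                           
                                           
                                           
                                           
                                           
                                           
                                           
                                           
                                           
                                           
                                           
                                           
                                           
                                           
                                           
                                           
                                           
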